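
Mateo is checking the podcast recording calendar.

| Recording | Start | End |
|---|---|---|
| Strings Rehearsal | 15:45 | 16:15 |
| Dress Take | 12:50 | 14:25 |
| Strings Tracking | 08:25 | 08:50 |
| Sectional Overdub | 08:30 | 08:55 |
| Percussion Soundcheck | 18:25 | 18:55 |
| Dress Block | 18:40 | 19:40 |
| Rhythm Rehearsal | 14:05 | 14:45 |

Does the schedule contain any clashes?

Yes

Sorted by start: Strings Tracking, Sectional Overdub, Dress Take, Rhythm Rehearsal, Strings Rehearsal, Percussion Soundcheck, Dress Block.
Sectional Overdub starts before Strings Tracking ends → Strings Tracking and Sectional Overdub overlap.
That's a conflict, so the schedule is not conflict-free.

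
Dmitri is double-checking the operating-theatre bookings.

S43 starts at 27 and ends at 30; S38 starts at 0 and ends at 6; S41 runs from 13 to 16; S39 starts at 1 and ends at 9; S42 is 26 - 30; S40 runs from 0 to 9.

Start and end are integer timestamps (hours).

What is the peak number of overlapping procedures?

3

Walk through starts and ends in time order (an end at T is processed before a start at T):
0 start S38 → 1
0 start S40 → 2
1 start S39 → 3
6 end S38 → 2
9 end S39 → 1
9 end S40 → 0
13 start S41 → 1
16 end S41 → 0
26 start S42 → 1
27 start S43 → 2
30 end S42 → 1
30 end S43 → 0
Peak is 3, at 1 (S38, S39, S40).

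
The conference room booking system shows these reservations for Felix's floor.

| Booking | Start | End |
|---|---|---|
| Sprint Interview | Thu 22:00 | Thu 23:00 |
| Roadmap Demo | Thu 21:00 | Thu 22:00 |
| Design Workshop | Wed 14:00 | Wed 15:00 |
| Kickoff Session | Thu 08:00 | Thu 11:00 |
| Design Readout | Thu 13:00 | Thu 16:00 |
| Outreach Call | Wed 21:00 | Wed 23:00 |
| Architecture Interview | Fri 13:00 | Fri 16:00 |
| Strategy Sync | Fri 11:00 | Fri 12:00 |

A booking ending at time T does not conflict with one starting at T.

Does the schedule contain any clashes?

No

Sorted by start: Design Workshop, Outreach Call, Kickoff Session, Design Readout, Roadmap Demo, Sprint Interview, Strategy Sync, Architecture Interview.
Outreach Call starts after Design Workshop ends — done with Design Workshop.
Kickoff Session starts after Outreach Call ends — done with Outreach Call.
Design Readout starts after Kickoff Session ends — done with Kickoff Session.
Roadmap Demo starts after Design Readout ends — done with Design Readout.
Sprint Interview starts exactly when Roadmap Demo ends (back-to-back, no overlap) — done with Roadmap Demo.
Strategy Sync starts after Sprint Interview ends — done with Sprint Interview.
Architecture Interview starts after Strategy Sync ends.
Every pair is clear; the schedule has no overlaps.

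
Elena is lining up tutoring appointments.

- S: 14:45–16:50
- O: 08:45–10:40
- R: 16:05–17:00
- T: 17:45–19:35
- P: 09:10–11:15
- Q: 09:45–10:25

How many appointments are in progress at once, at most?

Walk through starts and ends in time order (an end at T is processed before a start at T):
08:45 start O → 1
09:10 start P → 2
09:45 start Q → 3
10:25 end Q → 2
10:40 end O → 1
11:15 end P → 0
14:45 start S → 1
16:05 start R → 2
16:50 end S → 1
17:00 end R → 0
17:45 start T → 1
19:35 end T → 0
Peak is 3, at 09:45 (O, P, Q).

3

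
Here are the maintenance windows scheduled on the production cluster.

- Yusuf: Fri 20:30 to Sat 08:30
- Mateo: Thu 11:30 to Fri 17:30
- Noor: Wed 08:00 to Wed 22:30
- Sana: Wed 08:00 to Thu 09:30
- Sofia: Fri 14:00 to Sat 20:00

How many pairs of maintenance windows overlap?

3

Sorted by start: Noor, Sana, Mateo, Sofia, Yusuf.
Sana starts before Noor ends → Noor and Sana overlap.
Mateo starts after Noor ends; Noor is clear from here.
Mateo starts after Sana ends; Sana is clear from here.
Sofia starts before Mateo ends → Mateo and Sofia overlap.
Yusuf starts after Mateo ends.
Yusuf starts before Sofia ends → Sofia and Yusuf overlap.
Overlapping pairs: Mateo & Sofia, Noor & Sana, Sofia & Yusuf — 3 in total.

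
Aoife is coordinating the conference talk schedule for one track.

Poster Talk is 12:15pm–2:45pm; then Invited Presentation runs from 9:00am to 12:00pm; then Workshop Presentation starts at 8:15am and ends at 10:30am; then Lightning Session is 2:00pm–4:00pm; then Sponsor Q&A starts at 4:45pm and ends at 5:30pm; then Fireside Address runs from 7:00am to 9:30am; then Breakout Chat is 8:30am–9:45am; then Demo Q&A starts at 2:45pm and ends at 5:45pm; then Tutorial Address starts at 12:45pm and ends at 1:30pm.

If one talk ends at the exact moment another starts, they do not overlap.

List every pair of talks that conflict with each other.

Check each pair: they overlap iff neither finishes before the other starts.
Sorted by start: Fireside Address, Workshop Presentation, Breakout Chat, Invited Presentation, Poster Talk, Tutorial Address, Lightning Session, Demo Q&A, Sponsor Q&A.
Workshop Presentation starts before Fireside Address ends → Fireside Address and Workshop Presentation overlap.
Breakout Chat starts before Fireside Address ends → Fireside Address and Breakout Chat overlap.
Invited Presentation starts before Fireside Address ends → Fireside Address and Invited Presentation overlap.
Poster Talk starts after Fireside Address ends — done with Fireside Address.
Breakout Chat starts before Workshop Presentation ends → Workshop Presentation and Breakout Chat overlap.
Invited Presentation starts before Workshop Presentation ends → Workshop Presentation and Invited Presentation overlap.
Poster Talk starts after Workshop Presentation ends — done with Workshop Presentation.
Invited Presentation starts before Breakout Chat ends → Breakout Chat and Invited Presentation overlap.
Poster Talk starts after Breakout Chat ends — done with Breakout Chat.
Poster Talk starts after Invited Presentation ends — done with Invited Presentation.
Tutorial Address starts before Poster Talk ends → Poster Talk and Tutorial Address overlap.
Lightning Session starts before Poster Talk ends → Poster Talk and Lightning Session overlap.
Demo Q&A starts exactly when Poster Talk ends (back-to-back, no overlap) — done with Poster Talk.
Lightning Session starts after Tutorial Address ends — done with Tutorial Address.
Demo Q&A starts before Lightning Session ends → Lightning Session and Demo Q&A overlap.
Sponsor Q&A starts after Lightning Session ends.
Sponsor Q&A starts before Demo Q&A ends → Demo Q&A and Sponsor Q&A overlap.

Breakout Chat & Fireside Address, Breakout Chat & Invited Presentation, Breakout Chat & Workshop Presentation, Demo Q&A & Lightning Session, Demo Q&A & Sponsor Q&A, Fireside Address & Invited Presentation, Fireside Address & Workshop Presentation, Invited Presentation & Workshop Presentation, Lightning Session & Poster Talk, Poster Talk & Tutorial Address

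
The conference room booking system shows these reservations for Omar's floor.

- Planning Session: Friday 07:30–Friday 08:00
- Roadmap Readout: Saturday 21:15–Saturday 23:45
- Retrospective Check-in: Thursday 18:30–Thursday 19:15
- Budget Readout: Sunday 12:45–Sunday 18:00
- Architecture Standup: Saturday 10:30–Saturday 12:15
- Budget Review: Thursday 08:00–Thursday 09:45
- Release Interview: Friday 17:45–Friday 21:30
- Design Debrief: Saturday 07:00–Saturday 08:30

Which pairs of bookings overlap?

no overlapping pairs

Two intervals overlap when each starts before the other ends.
Sorted by start: Budget Review, Retrospective Check-in, Planning Session, Release Interview, Design Debrief, Architecture Standup, Roadmap Readout, Budget Readout.
Retrospective Check-in starts after Budget Review ends — done with Budget Review.
Planning Session starts after Retrospective Check-in ends — done with Retrospective Check-in.
Release Interview starts after Planning Session ends — done with Planning Session.
Design Debrief starts after Release Interview ends — done with Release Interview.
Architecture Standup starts after Design Debrief ends — done with Design Debrief.
Roadmap Readout starts after Architecture Standup ends — done with Architecture Standup.
Budget Readout starts after Roadmap Readout ends.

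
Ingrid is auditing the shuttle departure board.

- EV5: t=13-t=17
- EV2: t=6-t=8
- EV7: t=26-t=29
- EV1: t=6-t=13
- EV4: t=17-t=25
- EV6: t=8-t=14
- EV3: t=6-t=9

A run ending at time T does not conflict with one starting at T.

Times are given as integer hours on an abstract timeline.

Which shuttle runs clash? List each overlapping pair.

EV1 & EV2, EV1 & EV3, EV1 & EV6, EV2 & EV3, EV3 & EV6, EV5 & EV6

Sorted by start: EV1, EV2, EV3, EV6, EV5, EV4, EV7.
EV2 starts before EV1 ends → EV1 and EV2 overlap.
EV3 starts before EV1 ends → EV1 and EV3 overlap.
EV6 starts before EV1 ends → EV1 and EV6 overlap.
EV5 starts exactly when EV1 ends (back-to-back, no overlap), so nothing later overlaps EV1 either.
EV3 starts before EV2 ends → EV2 and EV3 overlap.
EV6 starts exactly when EV2 ends (back-to-back, no overlap), so nothing later overlaps EV2 either.
EV6 starts before EV3 ends → EV3 and EV6 overlap.
EV5 starts after EV3 ends, so nothing later overlaps EV3 either.
EV5 starts before EV6 ends → EV6 and EV5 overlap.
EV4 starts after EV6 ends, so nothing later overlaps EV6 either.
EV4 starts exactly when EV5 ends (back-to-back, no overlap), so nothing later overlaps EV5 either.
EV7 starts after EV4 ends.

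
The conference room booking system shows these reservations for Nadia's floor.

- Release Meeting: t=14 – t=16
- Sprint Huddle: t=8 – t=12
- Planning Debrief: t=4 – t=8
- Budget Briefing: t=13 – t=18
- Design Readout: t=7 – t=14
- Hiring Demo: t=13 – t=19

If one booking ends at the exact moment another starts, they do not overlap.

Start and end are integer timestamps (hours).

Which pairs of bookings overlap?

Two intervals overlap when each starts before the other ends.
Sorted by start: Planning Debrief, Design Readout, Sprint Huddle, Hiring Demo, Budget Briefing, Release Meeting.
Design Readout starts before Planning Debrief ends → Planning Debrief and Design Readout overlap.
Sprint Huddle starts exactly when Planning Debrief ends (back-to-back, no overlap), so Planning Debrief has no further overlaps.
Sprint Huddle starts before Design Readout ends → Design Readout and Sprint Huddle overlap.
Hiring Demo starts before Design Readout ends → Design Readout and Hiring Demo overlap.
Budget Briefing starts before Design Readout ends → Design Readout and Budget Briefing overlap.
Release Meeting starts exactly when Design Readout ends (back-to-back, no overlap).
Hiring Demo starts after Sprint Huddle ends, so Sprint Huddle has no further overlaps.
Budget Briefing starts before Hiring Demo ends → Hiring Demo and Budget Briefing overlap.
Release Meeting starts before Hiring Demo ends → Hiring Demo and Release Meeting overlap.
Release Meeting starts before Budget Briefing ends → Budget Briefing and Release Meeting overlap.

Budget Briefing & Design Readout, Budget Briefing & Hiring Demo, Budget Briefing & Release Meeting, Design Readout & Hiring Demo, Design Readout & Planning Debrief, Design Readout & Sprint Huddle, Hiring Demo & Release Meeting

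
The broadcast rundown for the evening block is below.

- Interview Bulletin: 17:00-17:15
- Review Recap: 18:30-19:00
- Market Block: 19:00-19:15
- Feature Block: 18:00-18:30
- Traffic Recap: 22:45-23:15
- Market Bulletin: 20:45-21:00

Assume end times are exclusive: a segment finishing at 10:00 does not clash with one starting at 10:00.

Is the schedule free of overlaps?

Two intervals overlap when each starts before the other ends.
Sorted by start: Interview Bulletin, Feature Block, Review Recap, Market Block, Market Bulletin, Traffic Recap.
Feature Block starts after Interview Bulletin ends, so nothing later overlaps Interview Bulletin either.
Review Recap starts exactly when Feature Block ends (back-to-back, no overlap), so nothing later overlaps Feature Block either.
Market Block starts exactly when Review Recap ends (back-to-back, no overlap), so nothing later overlaps Review Recap either.
Market Bulletin starts after Market Block ends, so nothing later overlaps Market Block either.
Traffic Recap starts after Market Bulletin ends.
Every pair is clear; the schedule has no overlaps.

Yes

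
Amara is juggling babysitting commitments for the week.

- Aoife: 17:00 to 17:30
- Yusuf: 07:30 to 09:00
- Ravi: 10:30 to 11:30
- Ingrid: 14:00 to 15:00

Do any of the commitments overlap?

Check each pair: they overlap iff neither finishes before the other starts.
Sorted by start: Yusuf, Ravi, Ingrid, Aoife.
Ravi starts after Yusuf ends, so Yusuf has no further overlaps.
Ingrid starts after Ravi ends, so Ravi has no further overlaps.
Aoife starts after Ingrid ends.
Every pair is clear; the schedule has no overlaps.

No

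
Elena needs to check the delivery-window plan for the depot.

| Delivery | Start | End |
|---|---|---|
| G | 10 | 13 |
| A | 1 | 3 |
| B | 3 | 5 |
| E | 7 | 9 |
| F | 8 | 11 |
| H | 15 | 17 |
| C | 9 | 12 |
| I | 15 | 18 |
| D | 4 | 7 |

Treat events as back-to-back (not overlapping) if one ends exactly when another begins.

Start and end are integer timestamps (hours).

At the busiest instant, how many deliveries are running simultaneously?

Walk through starts and ends in time order (an end at T is processed before a start at T):
1 start A → 1
3 end A → 0
3 start B → 1
4 start D → 2
5 end B → 1
7 end D → 0
7 start E → 1
8 start F → 2
9 end E → 1
9 start C → 2
10 start G → 3
11 end F → 2
12 end C → 1
13 end G → 0
15 start H → 1
15 start I → 2
17 end H → 1
18 end I → 0
Peak is 3, at 10 (C, F, G).

3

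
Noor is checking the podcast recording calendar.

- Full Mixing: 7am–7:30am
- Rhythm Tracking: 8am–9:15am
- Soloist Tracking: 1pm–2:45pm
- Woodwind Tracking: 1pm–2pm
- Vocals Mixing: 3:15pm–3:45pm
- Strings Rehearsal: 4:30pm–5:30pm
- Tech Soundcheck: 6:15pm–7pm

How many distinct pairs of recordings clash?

Sorted by start: Full Mixing, Rhythm Tracking, Soloist Tracking, Woodwind Tracking, Vocals Mixing, Strings Rehearsal, Tech Soundcheck.
Rhythm Tracking starts after Full Mixing ends, so Full Mixing has no further overlaps.
Soloist Tracking starts after Rhythm Tracking ends, so Rhythm Tracking has no further overlaps.
Woodwind Tracking starts before Soloist Tracking ends → Soloist Tracking and Woodwind Tracking overlap.
Vocals Mixing starts after Soloist Tracking ends, so Soloist Tracking has no further overlaps.
Vocals Mixing starts after Woodwind Tracking ends, so Woodwind Tracking has no further overlaps.
Strings Rehearsal starts after Vocals Mixing ends, so Vocals Mixing has no further overlaps.
Tech Soundcheck starts after Strings Rehearsal ends.
Overlapping pairs: Soloist Tracking & Woodwind Tracking — 1 in total.

1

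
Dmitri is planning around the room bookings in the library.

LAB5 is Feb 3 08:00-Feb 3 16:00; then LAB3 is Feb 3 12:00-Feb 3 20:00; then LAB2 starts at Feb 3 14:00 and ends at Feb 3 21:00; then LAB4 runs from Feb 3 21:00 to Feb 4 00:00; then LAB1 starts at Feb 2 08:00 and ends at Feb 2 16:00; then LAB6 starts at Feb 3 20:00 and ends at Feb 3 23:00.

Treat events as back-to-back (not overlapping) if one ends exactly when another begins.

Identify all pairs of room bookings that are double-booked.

Sorted by start: LAB1, LAB5, LAB3, LAB2, LAB6, LAB4.
LAB5 starts after LAB1 ends — done with LAB1.
LAB3 starts before LAB5 ends → LAB5 and LAB3 overlap.
LAB2 starts before LAB5 ends → LAB5 and LAB2 overlap.
LAB6 starts after LAB5 ends — done with LAB5.
LAB2 starts before LAB3 ends → LAB3 and LAB2 overlap.
LAB6 starts exactly when LAB3 ends (back-to-back, no overlap) — done with LAB3.
LAB6 starts before LAB2 ends → LAB2 and LAB6 overlap.
LAB4 starts exactly when LAB2 ends (back-to-back, no overlap).
LAB4 starts before LAB6 ends → LAB6 and LAB4 overlap.

LAB2 & LAB3, LAB2 & LAB5, LAB2 & LAB6, LAB3 & LAB5, LAB4 & LAB6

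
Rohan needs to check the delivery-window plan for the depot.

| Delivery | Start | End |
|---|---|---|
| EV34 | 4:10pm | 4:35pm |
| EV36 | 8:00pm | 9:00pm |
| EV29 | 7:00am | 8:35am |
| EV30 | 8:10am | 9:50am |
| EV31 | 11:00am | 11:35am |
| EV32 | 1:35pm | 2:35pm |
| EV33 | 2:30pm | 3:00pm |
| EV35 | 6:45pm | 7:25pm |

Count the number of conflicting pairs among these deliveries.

2

Two intervals overlap when each starts before the other ends.
Sorted by start: EV29, EV30, EV31, EV32, EV33, EV34, EV35, EV36.
EV30 starts before EV29 ends → EV29 and EV30 overlap.
EV31 starts after EV29 ends — done with EV29.
EV31 starts after EV30 ends — done with EV30.
EV32 starts after EV31 ends — done with EV31.
EV33 starts before EV32 ends → EV32 and EV33 overlap.
EV34 starts after EV32 ends — done with EV32.
EV34 starts after EV33 ends — done with EV33.
EV35 starts after EV34 ends — done with EV34.
EV36 starts after EV35 ends.
Overlapping pairs: EV29 & EV30, EV32 & EV33 — 2 in total.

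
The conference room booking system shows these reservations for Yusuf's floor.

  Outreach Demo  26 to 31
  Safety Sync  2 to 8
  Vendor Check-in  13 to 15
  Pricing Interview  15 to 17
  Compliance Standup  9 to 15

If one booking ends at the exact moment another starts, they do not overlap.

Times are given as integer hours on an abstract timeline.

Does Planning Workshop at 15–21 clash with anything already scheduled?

Yes — it overlaps Pricing Interview

Safety Sync: ends 8 at or before Planning Workshop starts 15 → clear.
Compliance Standup: ends 15 at or before Planning Workshop starts 15 → clear.
Vendor Check-in: ends 15 at or before Planning Workshop starts 15 → clear.
Pricing Interview: starts 15 before Planning Workshop ends 21, and ends 17 after Planning Workshop starts 15 → overlap.
Outreach Demo: starts 26 at or after Planning Workshop ends 21 → clear.
Planning Workshop overlaps Pricing Interview.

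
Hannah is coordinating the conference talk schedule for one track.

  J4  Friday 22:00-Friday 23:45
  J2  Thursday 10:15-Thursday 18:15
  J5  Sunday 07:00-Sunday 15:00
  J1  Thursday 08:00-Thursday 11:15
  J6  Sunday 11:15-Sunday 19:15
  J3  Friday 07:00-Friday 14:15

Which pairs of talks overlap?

Two intervals overlap when each starts before the other ends.
Sorted by start: J1, J2, J3, J4, J5, J6.
J2 starts before J1 ends → J1 and J2 overlap.
J3 starts after J1 ends; J1 is clear from here.
J3 starts after J2 ends; J2 is clear from here.
J4 starts after J3 ends; J3 is clear from here.
J5 starts after J4 ends; J4 is clear from here.
J6 starts before J5 ends → J5 and J6 overlap.

J1 & J2, J5 & J6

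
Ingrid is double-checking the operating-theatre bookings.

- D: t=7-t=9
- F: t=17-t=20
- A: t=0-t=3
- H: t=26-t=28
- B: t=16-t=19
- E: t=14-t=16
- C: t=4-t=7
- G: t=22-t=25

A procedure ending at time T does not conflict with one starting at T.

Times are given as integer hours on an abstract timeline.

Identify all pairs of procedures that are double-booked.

B & F

Sorted by start: A, C, D, E, B, F, G, H.
C starts after A ends; A is clear from here.
D starts exactly when C ends (back-to-back, no overlap); C is clear from here.
E starts after D ends; D is clear from here.
B starts exactly when E ends (back-to-back, no overlap); E is clear from here.
F starts before B ends → B and F overlap.
G starts after B ends; B is clear from here.
G starts after F ends; F is clear from here.
H starts after G ends.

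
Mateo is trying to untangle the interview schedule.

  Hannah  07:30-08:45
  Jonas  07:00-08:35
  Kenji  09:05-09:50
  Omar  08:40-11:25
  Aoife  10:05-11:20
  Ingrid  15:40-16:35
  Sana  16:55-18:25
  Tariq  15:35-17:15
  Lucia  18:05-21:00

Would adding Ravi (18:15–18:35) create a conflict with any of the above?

Yes — it overlaps Lucia, Sana

Jonas: ends 08:35 at or before Ravi starts 18:15 → clear.
Hannah: ends 08:45 at or before Ravi starts 18:15 → clear.
Omar: ends 11:25 at or before Ravi starts 18:15 → clear.
Kenji: ends 09:50 at or before Ravi starts 18:15 → clear.
Aoife: ends 11:20 at or before Ravi starts 18:15 → clear.
Tariq: ends 17:15 at or before Ravi starts 18:15 → clear.
Ingrid: ends 16:35 at or before Ravi starts 18:15 → clear.
Sana: starts 16:55 before Ravi ends 18:35, and ends 18:25 after Ravi starts 18:15 → overlap.
Lucia: starts 18:05 before Ravi ends 18:35, and ends 21:00 after Ravi starts 18:15 → overlap.
Ravi overlaps Sana, Lucia.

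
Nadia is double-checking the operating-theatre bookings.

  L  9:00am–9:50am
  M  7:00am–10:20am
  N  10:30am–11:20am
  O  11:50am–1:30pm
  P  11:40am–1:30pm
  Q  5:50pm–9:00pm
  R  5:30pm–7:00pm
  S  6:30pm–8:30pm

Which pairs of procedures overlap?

Check each pair: they overlap iff neither finishes before the other starts.
Sorted by start: M, L, N, P, O, R, Q, S.
L starts before M ends → M and L overlap.
N starts after M ends, so M has no further overlaps.
N starts after L ends, so L has no further overlaps.
P starts after N ends, so N has no further overlaps.
O starts before P ends → P and O overlap.
R starts after P ends, so P has no further overlaps.
R starts after O ends, so O has no further overlaps.
Q starts before R ends → R and Q overlap.
S starts before R ends → R and S overlap.
S starts before Q ends → Q and S overlap.

L & M, O & P, Q & R, Q & S, R & S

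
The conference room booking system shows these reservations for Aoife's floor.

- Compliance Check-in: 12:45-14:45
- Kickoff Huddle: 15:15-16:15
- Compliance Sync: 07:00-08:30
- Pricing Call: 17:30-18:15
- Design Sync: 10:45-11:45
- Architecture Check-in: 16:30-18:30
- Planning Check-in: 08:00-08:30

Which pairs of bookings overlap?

Check each pair: they overlap iff neither finishes before the other starts.
Sorted by start: Compliance Sync, Planning Check-in, Design Sync, Compliance Check-in, Kickoff Huddle, Architecture Check-in, Pricing Call.
Planning Check-in starts before Compliance Sync ends → Compliance Sync and Planning Check-in overlap.
Design Sync starts after Compliance Sync ends, so Compliance Sync has no further overlaps.
Design Sync starts after Planning Check-in ends, so Planning Check-in has no further overlaps.
Compliance Check-in starts after Design Sync ends, so Design Sync has no further overlaps.
Kickoff Huddle starts after Compliance Check-in ends, so Compliance Check-in has no further overlaps.
Architecture Check-in starts after Kickoff Huddle ends, so Kickoff Huddle has no further overlaps.
Pricing Call starts before Architecture Check-in ends → Architecture Check-in and Pricing Call overlap.

Architecture Check-in & Pricing Call, Compliance Sync & Planning Check-in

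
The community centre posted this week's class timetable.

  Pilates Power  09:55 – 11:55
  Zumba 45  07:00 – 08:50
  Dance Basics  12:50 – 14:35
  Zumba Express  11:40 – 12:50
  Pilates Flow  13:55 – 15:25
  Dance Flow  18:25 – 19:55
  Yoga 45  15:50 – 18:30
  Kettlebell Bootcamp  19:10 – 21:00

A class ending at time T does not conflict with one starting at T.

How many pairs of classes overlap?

4

Two intervals overlap when each starts before the other ends.
Sorted by start: Zumba 45, Pilates Power, Zumba Express, Dance Basics, Pilates Flow, Yoga 45, Dance Flow, Kettlebell Bootcamp.
Pilates Power starts after Zumba 45 ends — done with Zumba 45.
Zumba Express starts before Pilates Power ends → Pilates Power and Zumba Express overlap.
Dance Basics starts after Pilates Power ends — done with Pilates Power.
Dance Basics starts exactly when Zumba Express ends (back-to-back, no overlap) — done with Zumba Express.
Pilates Flow starts before Dance Basics ends → Dance Basics and Pilates Flow overlap.
Yoga 45 starts after Dance Basics ends — done with Dance Basics.
Yoga 45 starts after Pilates Flow ends — done with Pilates Flow.
Dance Flow starts before Yoga 45 ends → Yoga 45 and Dance Flow overlap.
Kettlebell Bootcamp starts after Yoga 45 ends.
Kettlebell Bootcamp starts before Dance Flow ends → Dance Flow and Kettlebell Bootcamp overlap.
Overlapping pairs: Dance Basics & Pilates Flow, Dance Flow & Kettlebell Bootcamp, Dance Flow & Yoga 45, Pilates Power & Zumba Express — 4 in total.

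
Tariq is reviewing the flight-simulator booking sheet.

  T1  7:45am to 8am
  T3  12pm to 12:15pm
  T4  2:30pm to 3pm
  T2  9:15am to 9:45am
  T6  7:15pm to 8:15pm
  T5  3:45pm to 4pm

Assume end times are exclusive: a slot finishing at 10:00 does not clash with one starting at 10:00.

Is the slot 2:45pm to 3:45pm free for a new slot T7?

No — it overlaps T4

T1: ends 8am at or before T7 starts 2:45pm → clear.
T2: ends 9:45am at or before T7 starts 2:45pm → clear.
T3: ends 12:15pm at or before T7 starts 2:45pm → clear.
T4: starts 2:30pm before T7 ends 3:45pm, and ends 3pm after T7 starts 2:45pm → overlap.
T5: starts 3:45pm at or after T7 ends 3:45pm → clear.
T6: starts 7:15pm at or after T7 ends 3:45pm → clear.
T7 overlaps T4.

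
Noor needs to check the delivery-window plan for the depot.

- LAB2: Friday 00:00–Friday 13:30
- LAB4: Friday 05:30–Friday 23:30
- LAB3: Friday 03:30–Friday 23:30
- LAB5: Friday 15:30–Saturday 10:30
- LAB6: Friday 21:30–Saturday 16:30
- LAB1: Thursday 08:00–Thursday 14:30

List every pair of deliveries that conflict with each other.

Sorted by start: LAB1, LAB2, LAB3, LAB4, LAB5, LAB6.
LAB2 starts after LAB1 ends — done with LAB1.
LAB3 starts before LAB2 ends → LAB2 and LAB3 overlap.
LAB4 starts before LAB2 ends → LAB2 and LAB4 overlap.
LAB5 starts after LAB2 ends — done with LAB2.
LAB4 starts before LAB3 ends → LAB3 and LAB4 overlap.
LAB5 starts before LAB3 ends → LAB3 and LAB5 overlap.
LAB6 starts before LAB3 ends → LAB3 and LAB6 overlap.
LAB5 starts before LAB4 ends → LAB4 and LAB5 overlap.
LAB6 starts before LAB4 ends → LAB4 and LAB6 overlap.
LAB6 starts before LAB5 ends → LAB5 and LAB6 overlap.

LAB2 & LAB3, LAB2 & LAB4, LAB3 & LAB4, LAB3 & LAB5, LAB3 & LAB6, LAB4 & LAB5, LAB4 & LAB6, LAB5 & LAB6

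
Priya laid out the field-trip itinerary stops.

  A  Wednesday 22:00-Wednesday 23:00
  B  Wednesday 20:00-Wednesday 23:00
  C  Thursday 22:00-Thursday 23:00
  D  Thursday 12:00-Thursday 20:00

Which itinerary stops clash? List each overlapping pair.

Sorted by start: B, A, D, C.
A starts before B ends → B and A overlap.
D starts after B ends — done with B.
D starts after A ends — done with A.
C starts after D ends.

A & B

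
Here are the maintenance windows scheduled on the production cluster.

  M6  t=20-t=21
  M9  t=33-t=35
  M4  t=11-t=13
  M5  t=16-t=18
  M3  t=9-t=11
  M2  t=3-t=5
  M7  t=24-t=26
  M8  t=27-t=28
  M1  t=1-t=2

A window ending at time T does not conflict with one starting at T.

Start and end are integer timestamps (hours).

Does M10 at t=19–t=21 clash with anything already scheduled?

Yes — it overlaps M6

M1: ends t=2 at or before M10 starts t=19 → clear.
M2: ends t=5 at or before M10 starts t=19 → clear.
M3: ends t=11 at or before M10 starts t=19 → clear.
M4: ends t=13 at or before M10 starts t=19 → clear.
M5: ends t=18 at or before M10 starts t=19 → clear.
M6: starts t=20 before M10 ends t=21, and ends t=21 after M10 starts t=19 → overlap.
M7: starts t=24 at or after M10 ends t=21 → clear.
M8: starts t=27 at or after M10 ends t=21 → clear.
M9: starts t=33 at or after M10 ends t=21 → clear.
M10 overlaps M6.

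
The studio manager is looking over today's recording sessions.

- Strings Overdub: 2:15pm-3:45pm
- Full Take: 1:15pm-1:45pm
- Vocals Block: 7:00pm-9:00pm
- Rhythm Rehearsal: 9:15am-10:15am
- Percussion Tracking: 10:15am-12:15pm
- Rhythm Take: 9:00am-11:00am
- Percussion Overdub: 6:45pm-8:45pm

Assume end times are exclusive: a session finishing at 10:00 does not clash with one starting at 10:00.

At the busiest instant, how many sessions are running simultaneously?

2

Walk through starts and ends in time order (an end at T is processed before a start at T):
9:00am start Rhythm Take → 1
9:15am start Rhythm Rehearsal → 2
10:15am end Rhythm Rehearsal → 1
10:15am start Percussion Tracking → 2
11:00am end Rhythm Take → 1
12:15pm end Percussion Tracking → 0
1:15pm start Full Take → 1
1:45pm end Full Take → 0
2:15pm start Strings Overdub → 1
3:45pm end Strings Overdub → 0
6:45pm start Percussion Overdub → 1
7:00pm start Vocals Block → 2
8:45pm end Percussion Overdub → 1
9:00pm end Vocals Block → 0
Peak is 2, at 9:15am (Rhythm Rehearsal, Rhythm Take).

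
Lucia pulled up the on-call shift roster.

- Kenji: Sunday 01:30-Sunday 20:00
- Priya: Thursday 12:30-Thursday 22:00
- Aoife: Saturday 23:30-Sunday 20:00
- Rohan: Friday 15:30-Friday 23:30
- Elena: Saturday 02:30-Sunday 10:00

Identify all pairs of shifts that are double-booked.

Aoife & Elena, Aoife & Kenji, Elena & Kenji

Sorted by start: Priya, Rohan, Elena, Aoife, Kenji.
Rohan starts after Priya ends, so nothing later overlaps Priya either.
Elena starts after Rohan ends, so nothing later overlaps Rohan either.
Aoife starts before Elena ends → Elena and Aoife overlap.
Kenji starts before Elena ends → Elena and Kenji overlap.
Kenji starts before Aoife ends → Aoife and Kenji overlap.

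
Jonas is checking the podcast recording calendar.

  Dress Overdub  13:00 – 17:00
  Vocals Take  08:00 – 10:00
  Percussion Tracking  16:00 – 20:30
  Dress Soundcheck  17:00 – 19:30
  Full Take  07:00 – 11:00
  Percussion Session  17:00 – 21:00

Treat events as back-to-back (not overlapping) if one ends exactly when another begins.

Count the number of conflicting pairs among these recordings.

Check each pair: they overlap iff neither finishes before the other starts.
Sorted by start: Full Take, Vocals Take, Dress Overdub, Percussion Tracking, Dress Soundcheck, Percussion Session.
Vocals Take starts before Full Take ends → Full Take and Vocals Take overlap.
Dress Overdub starts after Full Take ends, so Full Take has no further overlaps.
Dress Overdub starts after Vocals Take ends, so Vocals Take has no further overlaps.
Percussion Tracking starts before Dress Overdub ends → Dress Overdub and Percussion Tracking overlap.
Dress Soundcheck starts exactly when Dress Overdub ends (back-to-back, no overlap), so Dress Overdub has no further overlaps.
Dress Soundcheck starts before Percussion Tracking ends → Percussion Tracking and Dress Soundcheck overlap.
Percussion Session starts before Percussion Tracking ends → Percussion Tracking and Percussion Session overlap.
Percussion Session starts before Dress Soundcheck ends → Dress Soundcheck and Percussion Session overlap.
Overlapping pairs: Dress Overdub & Percussion Tracking, Dress Soundcheck & Percussion Session, Dress Soundcheck & Percussion Tracking, Full Take & Vocals Take, Percussion Session & Percussion Tracking — 5 in total.

5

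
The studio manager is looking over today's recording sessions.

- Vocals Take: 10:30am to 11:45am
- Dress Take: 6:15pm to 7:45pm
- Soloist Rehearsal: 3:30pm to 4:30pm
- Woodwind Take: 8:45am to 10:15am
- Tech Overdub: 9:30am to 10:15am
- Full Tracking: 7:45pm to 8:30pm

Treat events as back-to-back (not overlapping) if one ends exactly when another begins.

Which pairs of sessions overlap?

Two intervals overlap when each starts before the other ends.
Sorted by start: Woodwind Take, Tech Overdub, Vocals Take, Soloist Rehearsal, Dress Take, Full Tracking.
Tech Overdub starts before Woodwind Take ends → Woodwind Take and Tech Overdub overlap.
Vocals Take starts after Woodwind Take ends — done with Woodwind Take.
Vocals Take starts after Tech Overdub ends — done with Tech Overdub.
Soloist Rehearsal starts after Vocals Take ends — done with Vocals Take.
Dress Take starts after Soloist Rehearsal ends — done with Soloist Rehearsal.
Full Tracking starts exactly when Dress Take ends (back-to-back, no overlap).

Tech Overdub & Woodwind Take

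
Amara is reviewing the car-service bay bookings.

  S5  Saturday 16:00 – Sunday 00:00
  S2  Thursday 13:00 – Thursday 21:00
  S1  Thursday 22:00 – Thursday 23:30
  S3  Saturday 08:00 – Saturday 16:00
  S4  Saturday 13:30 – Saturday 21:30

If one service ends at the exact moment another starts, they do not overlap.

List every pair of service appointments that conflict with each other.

Check each pair: they overlap iff neither finishes before the other starts.
Sorted by start: S2, S1, S3, S4, S5.
S1 starts after S2 ends; S2 is clear from here.
S3 starts after S1 ends; S1 is clear from here.
S4 starts before S3 ends → S3 and S4 overlap.
S5 starts exactly when S3 ends (back-to-back, no overlap).
S5 starts before S4 ends → S4 and S5 overlap.

S3 & S4, S4 & S5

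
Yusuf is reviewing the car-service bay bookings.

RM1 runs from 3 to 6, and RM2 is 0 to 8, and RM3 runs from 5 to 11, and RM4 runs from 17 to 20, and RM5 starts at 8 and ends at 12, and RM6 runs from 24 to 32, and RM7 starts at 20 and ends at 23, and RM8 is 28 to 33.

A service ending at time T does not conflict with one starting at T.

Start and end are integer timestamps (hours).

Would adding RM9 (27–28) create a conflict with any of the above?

RM2: ends 8 at or before RM9 starts 27 → clear.
RM1: ends 6 at or before RM9 starts 27 → clear.
RM3: ends 11 at or before RM9 starts 27 → clear.
RM5: ends 12 at or before RM9 starts 27 → clear.
RM4: ends 20 at or before RM9 starts 27 → clear.
RM7: ends 23 at or before RM9 starts 27 → clear.
RM6: starts 24 before RM9 ends 28, and ends 32 after RM9 starts 27 → overlap.
RM8: starts 28 at or after RM9 ends 28 → clear.
RM9 overlaps RM6.

Yes — it overlaps RM6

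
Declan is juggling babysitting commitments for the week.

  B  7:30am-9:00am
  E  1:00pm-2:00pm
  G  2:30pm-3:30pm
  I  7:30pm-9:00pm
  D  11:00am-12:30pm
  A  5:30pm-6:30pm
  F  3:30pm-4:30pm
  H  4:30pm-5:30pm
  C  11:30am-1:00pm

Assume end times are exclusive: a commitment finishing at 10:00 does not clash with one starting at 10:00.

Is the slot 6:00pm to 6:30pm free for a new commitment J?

B: ends 9:00am at or before J starts 6:00pm → clear.
D: ends 12:30pm at or before J starts 6:00pm → clear.
C: ends 1:00pm at or before J starts 6:00pm → clear.
E: ends 2:00pm at or before J starts 6:00pm → clear.
G: ends 3:30pm at or before J starts 6:00pm → clear.
F: ends 4:30pm at or before J starts 6:00pm → clear.
H: ends 5:30pm at or before J starts 6:00pm → clear.
A: starts 5:30pm before J ends 6:30pm, and ends 6:30pm after J starts 6:00pm → overlap.
I: starts 7:30pm at or after J ends 6:30pm → clear.
J overlaps A.

No — it overlaps A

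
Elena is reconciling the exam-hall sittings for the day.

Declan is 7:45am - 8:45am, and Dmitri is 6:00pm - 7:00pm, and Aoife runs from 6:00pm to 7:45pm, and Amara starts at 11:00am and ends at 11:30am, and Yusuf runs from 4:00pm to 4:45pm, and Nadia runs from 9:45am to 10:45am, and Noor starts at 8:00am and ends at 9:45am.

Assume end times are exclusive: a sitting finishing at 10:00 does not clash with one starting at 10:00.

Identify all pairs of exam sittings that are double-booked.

Aoife & Dmitri, Declan & Noor

Sorted by start: Declan, Noor, Nadia, Amara, Yusuf, Dmitri, Aoife.
Noor starts before Declan ends → Declan and Noor overlap.
Nadia starts after Declan ends, so nothing later overlaps Declan either.
Nadia starts exactly when Noor ends (back-to-back, no overlap), so nothing later overlaps Noor either.
Amara starts after Nadia ends, so nothing later overlaps Nadia either.
Yusuf starts after Amara ends, so nothing later overlaps Amara either.
Dmitri starts after Yusuf ends, so nothing later overlaps Yusuf either.
Aoife starts before Dmitri ends → Dmitri and Aoife overlap.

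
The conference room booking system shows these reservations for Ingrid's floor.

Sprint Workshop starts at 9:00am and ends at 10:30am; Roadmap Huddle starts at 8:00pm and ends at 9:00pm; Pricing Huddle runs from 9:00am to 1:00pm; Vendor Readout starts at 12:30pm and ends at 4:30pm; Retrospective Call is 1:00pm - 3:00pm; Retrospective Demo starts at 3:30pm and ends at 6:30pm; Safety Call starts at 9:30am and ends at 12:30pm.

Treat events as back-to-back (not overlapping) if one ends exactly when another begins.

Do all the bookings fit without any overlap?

No

Sorted by start: Pricing Huddle, Sprint Workshop, Safety Call, Vendor Readout, Retrospective Call, Retrospective Demo, Roadmap Huddle.
Sprint Workshop starts before Pricing Huddle ends → Pricing Huddle and Sprint Workshop overlap.
That's a conflict, so the schedule is not conflict-free.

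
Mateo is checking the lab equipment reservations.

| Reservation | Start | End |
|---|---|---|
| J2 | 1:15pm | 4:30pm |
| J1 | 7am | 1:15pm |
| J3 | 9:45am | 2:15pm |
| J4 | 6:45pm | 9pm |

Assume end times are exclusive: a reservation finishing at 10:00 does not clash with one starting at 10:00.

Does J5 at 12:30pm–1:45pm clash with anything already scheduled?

J1: starts 7am before J5 ends 1:45pm, and ends 1:15pm after J5 starts 12:30pm → overlap.
J3: starts 9:45am before J5 ends 1:45pm, and ends 2:15pm after J5 starts 12:30pm → overlap.
J2: starts 1:15pm before J5 ends 1:45pm, and ends 4:30pm after J5 starts 12:30pm → overlap.
J4: starts 6:45pm at or after J5 ends 1:45pm → clear.
J5 overlaps J1, J2, J3.

Yes — it overlaps J1, J2, J3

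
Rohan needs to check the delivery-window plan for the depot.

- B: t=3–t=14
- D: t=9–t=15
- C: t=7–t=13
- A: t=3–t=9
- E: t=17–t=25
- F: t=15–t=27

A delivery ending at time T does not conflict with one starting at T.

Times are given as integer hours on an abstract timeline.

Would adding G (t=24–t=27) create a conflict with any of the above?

Yes — it overlaps E, F

A: ends t=9 at or before G starts t=24 → clear.
B: ends t=14 at or before G starts t=24 → clear.
C: ends t=13 at or before G starts t=24 → clear.
D: ends t=15 at or before G starts t=24 → clear.
F: starts t=15 before G ends t=27, and ends t=27 after G starts t=24 → overlap.
E: starts t=17 before G ends t=27, and ends t=25 after G starts t=24 → overlap.
G overlaps E, F.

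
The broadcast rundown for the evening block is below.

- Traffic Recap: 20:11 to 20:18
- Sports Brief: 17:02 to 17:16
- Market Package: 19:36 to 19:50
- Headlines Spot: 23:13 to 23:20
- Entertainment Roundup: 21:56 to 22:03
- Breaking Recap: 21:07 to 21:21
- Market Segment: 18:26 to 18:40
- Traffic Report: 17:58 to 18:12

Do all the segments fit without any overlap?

Yes

Sorted by start: Sports Brief, Traffic Report, Market Segment, Market Package, Traffic Recap, Breaking Recap, Entertainment Roundup, Headlines Spot.
Traffic Report starts after Sports Brief ends — done with Sports Brief.
Market Segment starts after Traffic Report ends — done with Traffic Report.
Market Package starts after Market Segment ends — done with Market Segment.
Traffic Recap starts after Market Package ends — done with Market Package.
Breaking Recap starts after Traffic Recap ends — done with Traffic Recap.
Entertainment Roundup starts after Breaking Recap ends — done with Breaking Recap.
Headlines Spot starts after Entertainment Roundup ends.
Every pair is clear; the schedule has no overlaps.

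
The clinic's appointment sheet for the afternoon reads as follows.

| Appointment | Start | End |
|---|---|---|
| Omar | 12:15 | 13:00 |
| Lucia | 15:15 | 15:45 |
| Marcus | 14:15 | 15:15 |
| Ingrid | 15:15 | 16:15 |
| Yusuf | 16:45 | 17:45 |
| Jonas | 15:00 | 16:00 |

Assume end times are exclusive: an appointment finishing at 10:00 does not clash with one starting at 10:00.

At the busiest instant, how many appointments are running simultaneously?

3

Sort all start/end points and keep a running count:
12:15 start Omar → 1
13:00 end Omar → 0
14:15 start Marcus → 1
15:00 start Jonas → 2
15:15 end Marcus → 1
15:15 start Ingrid → 2
15:15 start Lucia → 3
15:45 end Lucia → 2
16:00 end Jonas → 1
16:15 end Ingrid → 0
16:45 start Yusuf → 1
17:45 end Yusuf → 0
Peak is 3, at 15:15 (Ingrid, Jonas, Lucia).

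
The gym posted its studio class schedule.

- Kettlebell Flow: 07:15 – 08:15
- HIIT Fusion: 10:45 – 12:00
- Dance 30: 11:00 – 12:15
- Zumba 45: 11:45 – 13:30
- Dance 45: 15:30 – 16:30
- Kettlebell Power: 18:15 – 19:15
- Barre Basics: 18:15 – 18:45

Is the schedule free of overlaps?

Sorted by start: Kettlebell Flow, HIIT Fusion, Dance 30, Zumba 45, Dance 45, Kettlebell Power, Barre Basics.
HIIT Fusion starts after Kettlebell Flow ends — done with Kettlebell Flow.
Dance 30 starts before HIIT Fusion ends → HIIT Fusion and Dance 30 overlap.
That's a conflict, so the schedule is not conflict-free.

No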